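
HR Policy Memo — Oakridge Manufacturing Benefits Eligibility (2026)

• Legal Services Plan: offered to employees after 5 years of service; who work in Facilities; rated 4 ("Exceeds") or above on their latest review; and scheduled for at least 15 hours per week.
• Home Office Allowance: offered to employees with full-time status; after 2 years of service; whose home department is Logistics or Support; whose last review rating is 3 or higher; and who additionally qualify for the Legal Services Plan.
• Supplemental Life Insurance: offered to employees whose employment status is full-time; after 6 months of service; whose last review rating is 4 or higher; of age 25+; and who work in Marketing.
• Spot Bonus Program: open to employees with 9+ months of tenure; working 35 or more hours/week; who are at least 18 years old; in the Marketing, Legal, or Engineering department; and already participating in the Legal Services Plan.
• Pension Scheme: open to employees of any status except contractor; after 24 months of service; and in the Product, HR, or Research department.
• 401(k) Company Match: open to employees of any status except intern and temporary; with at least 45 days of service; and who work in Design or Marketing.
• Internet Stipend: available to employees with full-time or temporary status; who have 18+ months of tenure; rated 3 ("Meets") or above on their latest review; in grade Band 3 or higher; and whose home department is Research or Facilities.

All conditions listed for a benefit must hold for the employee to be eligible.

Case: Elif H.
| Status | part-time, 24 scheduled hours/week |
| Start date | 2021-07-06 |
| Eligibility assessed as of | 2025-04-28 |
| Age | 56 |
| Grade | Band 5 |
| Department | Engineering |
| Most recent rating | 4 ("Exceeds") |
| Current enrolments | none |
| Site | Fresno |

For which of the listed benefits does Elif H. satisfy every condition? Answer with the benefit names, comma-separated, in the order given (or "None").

None

Service from 2021-07-06 to 2025-04-28: 1392 days.
Legal Services Plan — service 1392 days < 5 years (≈1825 days) ✗ → not eligible.
Home Office Allowance — status part-time ✗ (requires full-time) → not eligible.
Supplemental Life Insurance — status part-time ✗ (requires full-time) → not eligible.
Spot Bonus Program — service 1392 days ≥ 9 months (≈270 days) ✓; 24 hrs/wk < 35 ✗ → not eligible.
Pension Scheme — status part-time ✓ (not excluded); service 1392 days ≥ 24 months (≈720 days) ✓; dept Engineering ✗ → not eligible.
401(k) Company Match — status part-time ✓ (not excluded); service 1392 days ≥ 45 days ✓; dept Engineering ✗ → not eligible.
Internet Stipend — status part-time ✗ (requires full-time or temporary) → not eligible.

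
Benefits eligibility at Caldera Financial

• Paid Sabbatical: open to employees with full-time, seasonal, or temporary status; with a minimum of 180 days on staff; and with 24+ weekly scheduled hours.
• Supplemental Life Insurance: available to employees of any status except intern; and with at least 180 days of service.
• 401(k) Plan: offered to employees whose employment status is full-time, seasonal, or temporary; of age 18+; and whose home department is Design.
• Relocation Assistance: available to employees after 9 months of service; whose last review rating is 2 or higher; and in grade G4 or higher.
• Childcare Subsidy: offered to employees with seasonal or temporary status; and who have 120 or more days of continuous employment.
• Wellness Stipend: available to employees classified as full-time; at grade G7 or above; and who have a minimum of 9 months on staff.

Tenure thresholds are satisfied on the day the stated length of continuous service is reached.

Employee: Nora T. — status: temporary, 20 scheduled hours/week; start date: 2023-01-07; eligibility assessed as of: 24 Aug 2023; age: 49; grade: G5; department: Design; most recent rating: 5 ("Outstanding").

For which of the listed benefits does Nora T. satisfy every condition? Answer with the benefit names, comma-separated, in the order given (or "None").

Supplemental Life Insurance, 401(k) Plan, Childcare Subsidy

Service from 2023-01-07 to 24 Aug 2023: 229 days.
Paid Sabbatical — status temporary ✓; service 229 days ≥ 180 days ✓; 20 hrs/wk < 24 ✗ → not eligible.
Supplemental Life Insurance — status temporary ✓ (not excluded); service 229 days ≥ 180 days ✓ → eligible.
401(k) Plan — status temporary ✓; age 49 ≥ 18 ✓; dept Design ✓ → eligible.
Relocation Assistance — service 229 days < 9 months (≈270 days) ✗ → not eligible.
Childcare Subsidy — status temporary ✓; service 229 days ≥ 120 days ✓ → eligible.
Wellness Stipend — status temporary ✗ (requires full-time) → not eligible.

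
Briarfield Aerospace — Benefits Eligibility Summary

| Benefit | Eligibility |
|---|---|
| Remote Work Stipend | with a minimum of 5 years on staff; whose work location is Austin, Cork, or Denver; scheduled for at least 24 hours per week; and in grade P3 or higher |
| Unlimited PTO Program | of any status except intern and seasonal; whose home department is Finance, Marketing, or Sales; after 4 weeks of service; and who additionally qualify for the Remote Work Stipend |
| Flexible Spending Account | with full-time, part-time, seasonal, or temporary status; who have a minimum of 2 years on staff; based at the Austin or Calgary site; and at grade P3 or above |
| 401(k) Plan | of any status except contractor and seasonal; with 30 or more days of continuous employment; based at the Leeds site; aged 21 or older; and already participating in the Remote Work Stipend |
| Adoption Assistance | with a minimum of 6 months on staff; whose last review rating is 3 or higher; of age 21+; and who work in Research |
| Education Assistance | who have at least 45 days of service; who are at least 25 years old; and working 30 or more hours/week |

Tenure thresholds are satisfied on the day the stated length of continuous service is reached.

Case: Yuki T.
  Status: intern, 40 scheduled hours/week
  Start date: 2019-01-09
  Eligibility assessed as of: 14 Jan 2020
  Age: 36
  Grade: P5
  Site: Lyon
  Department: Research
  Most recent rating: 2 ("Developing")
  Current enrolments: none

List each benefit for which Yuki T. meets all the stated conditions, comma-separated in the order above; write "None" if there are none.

Education Assistance

Service from 2019-01-09 to 14 Jan 2020: 370 days.
Remote Work Stipend — service 370 days < 5 years (≈1825 days) ✗ → not eligible.
Unlimited PTO Program — status intern ✗ (excluded) → not eligible.
Flexible Spending Account — status intern ✗ (requires full-time, part-time, seasonal, or temporary) → not eligible.
401(k) Plan — status intern ✓ (not excluded); service 370 days ≥ 30 days ✓; site Lyon ✗ (not Leeds) → not eligible.
Adoption Assistance — service 370 days ≥ 6 months (≈180 days) ✓; rating 2 < 3 ✗ → not eligible.
Education Assistance — service 370 days ≥ 45 days ✓; age 36 ≥ 25 ✓; 40 hrs/wk ≥ 30 ✓ → eligible.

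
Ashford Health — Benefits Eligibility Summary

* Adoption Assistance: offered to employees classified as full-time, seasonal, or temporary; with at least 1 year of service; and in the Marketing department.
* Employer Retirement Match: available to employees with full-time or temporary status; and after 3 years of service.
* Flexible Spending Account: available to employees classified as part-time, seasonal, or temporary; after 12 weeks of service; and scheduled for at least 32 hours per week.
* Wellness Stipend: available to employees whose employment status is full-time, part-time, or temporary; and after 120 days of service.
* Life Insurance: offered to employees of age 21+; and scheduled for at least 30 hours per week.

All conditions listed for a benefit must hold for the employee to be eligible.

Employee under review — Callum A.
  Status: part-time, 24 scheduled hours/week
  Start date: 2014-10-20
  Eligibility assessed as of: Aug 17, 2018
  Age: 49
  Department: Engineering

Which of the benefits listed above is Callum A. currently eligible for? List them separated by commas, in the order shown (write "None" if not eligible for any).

Wellness Stipend

Service from 2014-10-20 to Aug 17, 2018: 1397 days.
Adoption Assistance — status part-time ✗ (requires full-time, seasonal, or temporary) → not eligible.
Employer Retirement Match — status part-time ✗ (requires full-time or temporary) → not eligible.
Flexible Spending Account — status part-time ✓; service 1397 days ≥ 12 weeks (≈84 days) ✓; 24 hrs/wk < 32 ✗ → not eligible.
Wellness Stipend — status part-time ✓; service 1397 days ≥ 120 days ✓ → eligible.
Life Insurance — age 49 ≥ 21 ✓; 24 hrs/wk < 30 ✗ → not eligible.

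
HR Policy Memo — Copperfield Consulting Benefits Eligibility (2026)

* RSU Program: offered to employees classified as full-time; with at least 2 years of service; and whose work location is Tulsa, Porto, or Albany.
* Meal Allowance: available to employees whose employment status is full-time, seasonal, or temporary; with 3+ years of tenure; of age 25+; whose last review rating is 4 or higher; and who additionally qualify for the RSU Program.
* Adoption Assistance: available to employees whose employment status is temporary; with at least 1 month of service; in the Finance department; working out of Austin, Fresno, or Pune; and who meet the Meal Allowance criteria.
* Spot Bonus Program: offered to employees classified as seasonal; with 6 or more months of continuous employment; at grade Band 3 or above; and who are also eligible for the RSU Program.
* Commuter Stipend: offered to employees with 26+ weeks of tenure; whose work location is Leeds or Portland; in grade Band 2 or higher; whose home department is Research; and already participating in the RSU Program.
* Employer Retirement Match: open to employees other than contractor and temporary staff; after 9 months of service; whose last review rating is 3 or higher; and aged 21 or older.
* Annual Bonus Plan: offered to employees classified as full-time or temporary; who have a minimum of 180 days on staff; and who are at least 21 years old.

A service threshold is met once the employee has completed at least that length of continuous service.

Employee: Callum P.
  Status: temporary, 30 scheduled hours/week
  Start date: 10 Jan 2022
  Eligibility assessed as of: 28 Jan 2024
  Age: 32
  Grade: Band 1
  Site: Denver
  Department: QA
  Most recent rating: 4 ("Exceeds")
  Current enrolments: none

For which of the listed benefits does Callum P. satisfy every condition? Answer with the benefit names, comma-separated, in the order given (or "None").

Service from 10 Jan 2022 to 28 Jan 2024: 748 days.
RSU Program — status temporary ✗ (requires full-time) → not eligible.
Meal Allowance — status temporary ✓; service 748 days < 3 years (≈1095 days) ✗ → not eligible.
Adoption Assistance — status temporary ✓; service 748 days ≥ 1 month (≈30 days) ✓; dept QA ✗ → not eligible.
Spot Bonus Program — status temporary ✗ (requires seasonal) → not eligible.
Commuter Stipend — service 748 days ≥ 26 weeks (≈182 days) ✓; site Denver ✗ (not Leeds or Portland) → not eligible.
Employer Retirement Match — status temporary ✗ (excluded) → not eligible.
Annual Bonus Plan — status temporary ✓; service 748 days ≥ 180 days ✓; age 32 ≥ 21 ✓ → eligible.

Annual Bonus Plan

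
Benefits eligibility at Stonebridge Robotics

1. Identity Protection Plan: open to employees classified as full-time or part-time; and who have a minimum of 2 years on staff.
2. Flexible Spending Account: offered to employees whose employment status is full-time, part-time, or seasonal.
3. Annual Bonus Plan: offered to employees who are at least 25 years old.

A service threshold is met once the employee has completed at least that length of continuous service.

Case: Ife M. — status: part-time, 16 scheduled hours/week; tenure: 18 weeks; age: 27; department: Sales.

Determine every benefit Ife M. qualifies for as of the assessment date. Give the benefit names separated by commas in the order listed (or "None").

Flexible Spending Account, Annual Bonus Plan

Identity Protection Plan — status part-time ✓; service 18 weeks < 2 years (≈730 days) ✗ → not eligible.
Flexible Spending Account — status part-time ✓ → eligible.
Annual Bonus Plan — age 27 ≥ 25 ✓ → eligible.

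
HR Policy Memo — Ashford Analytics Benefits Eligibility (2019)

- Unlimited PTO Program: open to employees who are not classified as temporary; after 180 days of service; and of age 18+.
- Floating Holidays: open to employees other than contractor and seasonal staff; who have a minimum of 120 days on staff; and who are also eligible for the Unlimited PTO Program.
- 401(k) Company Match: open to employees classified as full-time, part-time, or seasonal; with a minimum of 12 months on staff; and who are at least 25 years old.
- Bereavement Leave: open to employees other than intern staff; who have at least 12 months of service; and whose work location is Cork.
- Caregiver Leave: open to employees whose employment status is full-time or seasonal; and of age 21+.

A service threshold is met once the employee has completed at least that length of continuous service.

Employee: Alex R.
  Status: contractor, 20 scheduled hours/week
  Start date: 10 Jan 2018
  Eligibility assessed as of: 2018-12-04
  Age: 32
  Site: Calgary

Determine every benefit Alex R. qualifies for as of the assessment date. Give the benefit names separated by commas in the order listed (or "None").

Unlimited PTO Program

Service from 10 Jan 2018 to 2018-12-04: 328 days.
Unlimited PTO Program — status contractor ✓ (not excluded); service 328 days ≥ 180 days ✓; age 32 ≥ 18 ✓ → eligible.
Floating Holidays — status contractor ✗ (excluded) → not eligible.
401(k) Company Match — status contractor ✗ (requires full-time, part-time, or seasonal) → not eligible.
Bereavement Leave — status contractor ✓ (not excluded); service 328 days < 12 months (≈360 days) ✗ → not eligible.
Caregiver Leave — status contractor ✗ (requires full-time or seasonal) → not eligible.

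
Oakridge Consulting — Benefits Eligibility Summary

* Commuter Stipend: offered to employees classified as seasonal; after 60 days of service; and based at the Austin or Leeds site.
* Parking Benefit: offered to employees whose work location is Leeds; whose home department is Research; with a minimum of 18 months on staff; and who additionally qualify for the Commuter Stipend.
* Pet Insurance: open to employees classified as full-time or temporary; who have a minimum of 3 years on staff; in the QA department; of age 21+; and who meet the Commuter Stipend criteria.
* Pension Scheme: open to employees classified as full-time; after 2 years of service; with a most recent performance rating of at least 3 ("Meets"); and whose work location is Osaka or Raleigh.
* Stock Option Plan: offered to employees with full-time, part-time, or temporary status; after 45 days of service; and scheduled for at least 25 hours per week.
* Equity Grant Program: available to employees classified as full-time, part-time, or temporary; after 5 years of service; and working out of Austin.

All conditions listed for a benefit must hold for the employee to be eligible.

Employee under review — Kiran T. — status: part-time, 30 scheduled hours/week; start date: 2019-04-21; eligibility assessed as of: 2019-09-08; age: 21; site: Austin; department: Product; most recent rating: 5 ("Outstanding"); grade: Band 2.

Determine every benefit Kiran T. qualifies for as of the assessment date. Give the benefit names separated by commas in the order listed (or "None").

Service from 2019-04-21 to 2019-09-08: 140 days.
Commuter Stipend — status part-time ✗ (requires seasonal) → not eligible.
Parking Benefit — site Austin ✗ (not Leeds) → not eligible.
Pet Insurance — status part-time ✗ (requires full-time or temporary) → not eligible.
Pension Scheme — status part-time ✗ (requires full-time) → not eligible.
Stock Option Plan — status part-time ✓; service 140 days ≥ 45 days ✓; 30 hrs/wk ≥ 25 ✓ → eligible.
Equity Grant Program — status part-time ✓; service 140 days < 5 years (≈1825 days) ✗ → not eligible.

Stock Option Plan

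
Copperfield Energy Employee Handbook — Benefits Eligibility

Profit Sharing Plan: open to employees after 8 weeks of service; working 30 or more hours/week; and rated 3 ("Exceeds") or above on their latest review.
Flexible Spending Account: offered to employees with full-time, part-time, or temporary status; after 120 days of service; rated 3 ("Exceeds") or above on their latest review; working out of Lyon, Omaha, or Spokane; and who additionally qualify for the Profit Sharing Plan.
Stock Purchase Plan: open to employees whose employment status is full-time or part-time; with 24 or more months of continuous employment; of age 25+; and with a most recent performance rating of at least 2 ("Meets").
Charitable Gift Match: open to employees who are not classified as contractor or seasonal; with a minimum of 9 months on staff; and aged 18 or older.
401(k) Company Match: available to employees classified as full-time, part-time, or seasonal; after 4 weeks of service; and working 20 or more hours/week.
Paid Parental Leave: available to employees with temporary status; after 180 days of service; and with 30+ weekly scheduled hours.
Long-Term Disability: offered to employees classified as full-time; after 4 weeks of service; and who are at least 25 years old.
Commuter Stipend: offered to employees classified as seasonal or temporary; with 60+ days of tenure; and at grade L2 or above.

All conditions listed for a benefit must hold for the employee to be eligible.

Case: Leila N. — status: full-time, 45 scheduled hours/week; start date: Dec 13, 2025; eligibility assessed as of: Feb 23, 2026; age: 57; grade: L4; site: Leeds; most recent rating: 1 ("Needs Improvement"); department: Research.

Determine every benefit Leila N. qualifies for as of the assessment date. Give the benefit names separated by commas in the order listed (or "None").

Service from Dec 13, 2025 to Feb 23, 2026: 72 days.
Profit Sharing Plan — service 72 days ≥ 8 weeks (≈56 days) ✓; 45 hrs/wk ≥ 30 ✓; rating 1 < 3 ✗ → not eligible.
Flexible Spending Account — status full-time ✓; service 72 days < 120 days ✗ → not eligible.
Stock Purchase Plan — status full-time ✓; service 72 days < 24 months (≈720 days) ✗ → not eligible.
Charitable Gift Match — status full-time ✓ (not excluded); service 72 days < 9 months (≈270 days) ✗ → not eligible.
401(k) Company Match — status full-time ✓; service 72 days ≥ 4 weeks (≈28 days) ✓; 45 hrs/wk ≥ 20 ✓ → eligible.
Paid Parental Leave — status full-time ✗ (requires temporary) → not eligible.
Long-Term Disability — status full-time ✓; service 72 days ≥ 4 weeks (≈28 days) ✓; age 57 ≥ 25 ✓ → eligible.
Commuter Stipend — status full-time ✗ (requires seasonal or temporary) → not eligible.

401(k) Company Match, Long-Term Disability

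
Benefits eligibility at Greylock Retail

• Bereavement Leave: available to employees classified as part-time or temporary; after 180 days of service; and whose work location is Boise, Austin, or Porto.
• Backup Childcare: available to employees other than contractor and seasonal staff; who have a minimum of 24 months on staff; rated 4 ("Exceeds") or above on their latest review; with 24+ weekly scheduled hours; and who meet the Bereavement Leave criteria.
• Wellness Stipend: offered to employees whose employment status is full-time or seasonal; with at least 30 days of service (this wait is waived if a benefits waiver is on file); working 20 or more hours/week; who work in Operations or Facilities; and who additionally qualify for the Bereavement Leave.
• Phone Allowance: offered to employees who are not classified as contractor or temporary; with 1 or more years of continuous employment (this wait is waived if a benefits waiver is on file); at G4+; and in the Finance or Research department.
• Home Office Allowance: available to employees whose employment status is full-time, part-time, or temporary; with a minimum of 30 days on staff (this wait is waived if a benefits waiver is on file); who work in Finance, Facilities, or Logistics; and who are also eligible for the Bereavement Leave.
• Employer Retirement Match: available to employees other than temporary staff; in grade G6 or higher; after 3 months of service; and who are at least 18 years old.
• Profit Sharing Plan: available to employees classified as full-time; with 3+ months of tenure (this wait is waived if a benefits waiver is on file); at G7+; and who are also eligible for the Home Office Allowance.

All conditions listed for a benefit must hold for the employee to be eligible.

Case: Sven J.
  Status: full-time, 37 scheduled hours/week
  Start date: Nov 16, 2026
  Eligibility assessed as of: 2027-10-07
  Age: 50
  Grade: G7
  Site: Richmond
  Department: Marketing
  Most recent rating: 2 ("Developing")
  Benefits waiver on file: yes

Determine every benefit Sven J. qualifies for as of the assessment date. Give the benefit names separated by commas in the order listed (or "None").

Employer Retirement Match

Service from Nov 16, 2026 to 2027-10-07: 325 days.
Bereavement Leave — status full-time ✗ (requires part-time or temporary) → not eligible.
Backup Childcare — status full-time ✓ (not excluded); service 325 days < 24 months (≈720 days) ✗ → not eligible.
Wellness Stipend — status full-time ✓; benefits waiver on file ✓; 37 hrs/wk ≥ 20 ✓; dept Marketing ✗ → not eligible.
Phone Allowance — status full-time ✓ (not excluded); benefits waiver on file ✓; grade G7 ≥ G4 ✓; dept Marketing ✗ → not eligible.
Home Office Allowance — status full-time ✓; benefits waiver on file ✓; dept Marketing ✗ → not eligible.
Employer Retirement Match — status full-time ✓ (not excluded); grade G7 ≥ G6 ✓; service 325 days ≥ 3 months (≈90 days) ✓; age 50 ≥ 18 ✓ → eligible.
Profit Sharing Plan — status full-time ✓; benefits waiver on file ✓; grade G7 ≥ G7 ✓; not eligible for Home Office Allowance ✗ → not eligible.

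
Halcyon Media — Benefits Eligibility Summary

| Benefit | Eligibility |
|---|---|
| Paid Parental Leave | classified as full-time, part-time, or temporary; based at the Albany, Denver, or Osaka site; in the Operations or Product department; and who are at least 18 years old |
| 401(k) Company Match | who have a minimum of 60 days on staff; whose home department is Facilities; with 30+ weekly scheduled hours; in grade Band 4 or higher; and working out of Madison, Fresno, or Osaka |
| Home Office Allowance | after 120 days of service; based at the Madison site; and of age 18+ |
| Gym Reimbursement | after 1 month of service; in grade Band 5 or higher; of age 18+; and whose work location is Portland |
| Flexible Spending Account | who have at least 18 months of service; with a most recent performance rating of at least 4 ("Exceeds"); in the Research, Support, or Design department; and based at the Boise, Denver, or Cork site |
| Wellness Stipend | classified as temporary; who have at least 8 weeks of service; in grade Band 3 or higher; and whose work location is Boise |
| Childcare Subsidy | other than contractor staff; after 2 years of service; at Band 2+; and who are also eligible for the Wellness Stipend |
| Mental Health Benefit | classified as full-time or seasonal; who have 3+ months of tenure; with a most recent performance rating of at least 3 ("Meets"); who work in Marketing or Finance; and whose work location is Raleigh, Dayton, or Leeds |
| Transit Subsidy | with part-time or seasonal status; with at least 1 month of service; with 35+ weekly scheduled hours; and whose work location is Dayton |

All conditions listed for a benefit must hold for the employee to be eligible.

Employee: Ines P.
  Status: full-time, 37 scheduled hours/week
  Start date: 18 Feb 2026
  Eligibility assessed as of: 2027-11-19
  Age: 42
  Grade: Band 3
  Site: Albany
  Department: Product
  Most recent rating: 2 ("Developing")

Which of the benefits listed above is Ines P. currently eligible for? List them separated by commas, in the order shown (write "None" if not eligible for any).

Service from 18 Feb 2026 to 2027-11-19: 639 days.
Paid Parental Leave — status full-time ✓; site Albany ✓; dept Product ✓; age 42 ≥ 18 ✓ → eligible.
401(k) Company Match — service 639 days ≥ 60 days ✓; dept Product ✗ → not eligible.
Home Office Allowance — service 639 days ≥ 120 days ✓; site Albany ✗ (not Madison) → not eligible.
Gym Reimbursement — service 639 days ≥ 1 month (≈30 days) ✓; grade Band 3 < Band 5 ✗ → not eligible.
Flexible Spending Account — service 639 days ≥ 18 months (≈540 days) ✓; rating 2 < 4 ✗ → not eligible.
Wellness Stipend — status full-time ✗ (requires temporary) → not eligible.
Childcare Subsidy — status full-time ✓ (not excluded); service 639 days < 2 years (≈730 days) ✗ → not eligible.
Mental Health Benefit — status full-time ✓; service 639 days ≥ 3 months (≈90 days) ✓; rating 2 < 3 ✗ → not eligible.
Transit Subsidy — status full-time ✗ (requires part-time or seasonal) → not eligible.

Paid Parental Leave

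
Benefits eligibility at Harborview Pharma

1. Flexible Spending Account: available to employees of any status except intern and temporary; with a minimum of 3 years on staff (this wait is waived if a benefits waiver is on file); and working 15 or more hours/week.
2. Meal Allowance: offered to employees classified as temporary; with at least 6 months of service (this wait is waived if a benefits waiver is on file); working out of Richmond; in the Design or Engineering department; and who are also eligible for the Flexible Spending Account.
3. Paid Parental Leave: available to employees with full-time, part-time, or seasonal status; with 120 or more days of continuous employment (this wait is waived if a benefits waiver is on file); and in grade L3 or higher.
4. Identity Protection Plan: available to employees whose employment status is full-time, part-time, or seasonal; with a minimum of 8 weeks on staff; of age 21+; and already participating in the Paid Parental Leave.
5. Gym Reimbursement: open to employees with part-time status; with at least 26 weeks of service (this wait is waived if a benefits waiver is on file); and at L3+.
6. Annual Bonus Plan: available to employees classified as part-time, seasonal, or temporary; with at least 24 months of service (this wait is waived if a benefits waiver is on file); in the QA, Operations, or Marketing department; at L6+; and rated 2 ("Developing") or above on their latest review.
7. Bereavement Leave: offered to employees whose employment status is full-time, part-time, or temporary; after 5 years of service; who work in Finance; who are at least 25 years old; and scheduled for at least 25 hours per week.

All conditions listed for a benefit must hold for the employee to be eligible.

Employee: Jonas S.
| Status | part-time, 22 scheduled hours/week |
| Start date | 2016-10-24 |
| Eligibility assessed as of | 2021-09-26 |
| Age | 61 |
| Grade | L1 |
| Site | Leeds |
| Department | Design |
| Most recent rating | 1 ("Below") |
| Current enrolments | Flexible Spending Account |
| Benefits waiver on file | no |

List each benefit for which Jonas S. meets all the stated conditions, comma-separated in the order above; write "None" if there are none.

Service from 2016-10-24 to 2021-09-26: 1798 days.
Flexible Spending Account — status part-time ✓ (not excluded); no waiver, service 1798 days ≥ 3 years (≈1095 days) ✓; 22 hrs/wk ≥ 15 ✓ → eligible.
Meal Allowance — status part-time ✗ (requires temporary) → not eligible.
Paid Parental Leave — status part-time ✓; no waiver, service 1798 days ≥ 120 days ✓; grade L1 < L3 ✗ → not eligible.
Identity Protection Plan — status part-time ✓; service 1798 days ≥ 8 weeks (≈56 days) ✓; age 61 ≥ 21 ✓; not enrolled in Paid Parental Leave ✗ → not eligible.
Gym Reimbursement — status part-time ✓; no waiver, service 1798 days ≥ 26 weeks (≈182 days) ✓; grade L1 < L3 ✗ → not eligible.
Annual Bonus Plan — status part-time ✓; no waiver, service 1798 days ≥ 24 months (≈720 days) ✓; dept Design ✗ → not eligible.
Bereavement Leave — status part-time ✓; service 1798 days < 5 years (≈1825 days) ✗ → not eligible.

Flexible Spending Account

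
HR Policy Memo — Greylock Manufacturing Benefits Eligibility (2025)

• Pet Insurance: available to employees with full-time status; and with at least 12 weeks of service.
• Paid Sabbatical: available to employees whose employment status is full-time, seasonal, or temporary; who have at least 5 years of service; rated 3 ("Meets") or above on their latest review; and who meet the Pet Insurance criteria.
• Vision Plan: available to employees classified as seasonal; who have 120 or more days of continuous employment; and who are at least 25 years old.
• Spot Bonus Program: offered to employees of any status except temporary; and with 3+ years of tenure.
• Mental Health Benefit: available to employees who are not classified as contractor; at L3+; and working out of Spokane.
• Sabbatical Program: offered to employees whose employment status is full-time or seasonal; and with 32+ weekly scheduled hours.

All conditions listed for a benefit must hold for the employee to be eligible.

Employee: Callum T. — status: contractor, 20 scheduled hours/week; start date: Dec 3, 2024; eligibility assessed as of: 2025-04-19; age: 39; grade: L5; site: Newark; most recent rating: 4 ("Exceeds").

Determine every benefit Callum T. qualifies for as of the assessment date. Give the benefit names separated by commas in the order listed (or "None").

Service from Dec 3, 2024 to 2025-04-19: 137 days.
Pet Insurance — status contractor ✗ (requires full-time) → not eligible.
Paid Sabbatical — status contractor ✗ (requires full-time, seasonal, or temporary) → not eligible.
Vision Plan — status contractor ✗ (requires seasonal) → not eligible.
Spot Bonus Program — status contractor ✓ (not excluded); service 137 days < 3 years (≈1095 days) ✗ → not eligible.
Mental Health Benefit — status contractor ✗ (excluded) → not eligible.
Sabbatical Program — status contractor ✗ (requires full-time or seasonal) → not eligible.

None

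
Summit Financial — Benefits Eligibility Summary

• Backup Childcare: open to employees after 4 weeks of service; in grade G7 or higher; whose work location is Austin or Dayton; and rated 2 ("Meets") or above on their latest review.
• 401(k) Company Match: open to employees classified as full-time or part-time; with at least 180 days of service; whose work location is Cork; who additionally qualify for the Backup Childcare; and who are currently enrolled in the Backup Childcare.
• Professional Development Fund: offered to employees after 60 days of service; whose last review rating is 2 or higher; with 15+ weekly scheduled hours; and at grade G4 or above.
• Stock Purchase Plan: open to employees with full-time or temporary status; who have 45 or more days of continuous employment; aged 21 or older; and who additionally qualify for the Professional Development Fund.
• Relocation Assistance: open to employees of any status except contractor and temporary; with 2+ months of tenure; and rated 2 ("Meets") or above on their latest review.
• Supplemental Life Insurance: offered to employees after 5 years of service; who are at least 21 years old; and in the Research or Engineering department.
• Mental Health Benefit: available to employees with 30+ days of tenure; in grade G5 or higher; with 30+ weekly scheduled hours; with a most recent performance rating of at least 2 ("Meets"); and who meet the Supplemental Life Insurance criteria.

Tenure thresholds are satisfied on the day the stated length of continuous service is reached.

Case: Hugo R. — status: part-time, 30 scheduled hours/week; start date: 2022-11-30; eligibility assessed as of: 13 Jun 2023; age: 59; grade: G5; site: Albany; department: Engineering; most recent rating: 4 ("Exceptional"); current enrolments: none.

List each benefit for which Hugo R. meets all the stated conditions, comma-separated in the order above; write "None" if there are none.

Service from 2022-11-30 to 13 Jun 2023: 195 days.
Backup Childcare — service 195 days ≥ 4 weeks (≈28 days) ✓; grade G5 < G7 ✗ → not eligible.
401(k) Company Match — status part-time ✓; service 195 days ≥ 180 days ✓; site Albany ✗ (not Cork) → not eligible.
Professional Development Fund — service 195 days ≥ 60 days ✓; rating 4 ≥ 2 ✓; 30 hrs/wk ≥ 15 ✓; grade G5 ≥ G4 ✓ → eligible.
Stock Purchase Plan — status part-time ✗ (requires full-time or temporary) → not eligible.
Relocation Assistance — status part-time ✓ (not excluded); service 195 days ≥ 2 months (≈60 days) ✓; rating 4 ≥ 2 ✓ → eligible.
Supplemental Life Insurance — service 195 days < 5 years (≈1825 days) ✗ → not eligible.
Mental Health Benefit — service 195 days ≥ 30 days ✓; grade G5 ≥ G5 ✓; 30 hrs/wk ≥ 30 ✓; rating 4 ≥ 2 ✓; not eligible for Supplemental Life Insurance ✗ → not eligible.

Professional Development Fund, Relocation Assistance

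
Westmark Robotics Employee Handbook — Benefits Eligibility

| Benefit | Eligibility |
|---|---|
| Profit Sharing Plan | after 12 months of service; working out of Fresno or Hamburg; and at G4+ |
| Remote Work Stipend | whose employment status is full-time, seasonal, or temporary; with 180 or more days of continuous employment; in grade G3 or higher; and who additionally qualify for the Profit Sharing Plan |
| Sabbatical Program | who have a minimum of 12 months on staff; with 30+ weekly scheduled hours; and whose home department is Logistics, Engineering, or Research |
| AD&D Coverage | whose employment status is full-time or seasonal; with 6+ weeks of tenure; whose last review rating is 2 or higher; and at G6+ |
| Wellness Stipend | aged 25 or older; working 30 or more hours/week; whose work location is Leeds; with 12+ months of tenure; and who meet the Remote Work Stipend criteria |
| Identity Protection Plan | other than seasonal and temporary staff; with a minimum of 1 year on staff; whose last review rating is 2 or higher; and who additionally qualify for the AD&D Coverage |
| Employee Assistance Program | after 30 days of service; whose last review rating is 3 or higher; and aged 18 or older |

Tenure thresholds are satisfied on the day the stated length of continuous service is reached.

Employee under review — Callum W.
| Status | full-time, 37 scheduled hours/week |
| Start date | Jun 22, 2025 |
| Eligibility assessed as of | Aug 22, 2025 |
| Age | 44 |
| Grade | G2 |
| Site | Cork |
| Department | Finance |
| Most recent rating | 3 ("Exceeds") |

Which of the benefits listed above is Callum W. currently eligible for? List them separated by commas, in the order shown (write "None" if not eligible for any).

Employee Assistance Program

Service from Jun 22, 2025 to Aug 22, 2025: 61 days.
Profit Sharing Plan — service 61 days < 12 months (≈360 days) ✗ → not eligible.
Remote Work Stipend — status full-time ✓; service 61 days < 180 days ✗ → not eligible.
Sabbatical Program — service 61 days < 12 months (≈360 days) ✗ → not eligible.
AD&D Coverage — status full-time ✓; service 61 days ≥ 6 weeks (≈42 days) ✓; rating 3 ≥ 2 ✓; grade G2 < G6 ✗ → not eligible.
Wellness Stipend — age 44 ≥ 25 ✓; 37 hrs/wk ≥ 30 ✓; site Cork ✗ (not Leeds) → not eligible.
Identity Protection Plan — status full-time ✓ (not excluded); service 61 days < 1 year (≈365 days) ✗ → not eligible.
Employee Assistance Program — service 61 days ≥ 30 days ✓; rating 3 ≥ 3 ✓; age 44 ≥ 18 ✓ → eligible.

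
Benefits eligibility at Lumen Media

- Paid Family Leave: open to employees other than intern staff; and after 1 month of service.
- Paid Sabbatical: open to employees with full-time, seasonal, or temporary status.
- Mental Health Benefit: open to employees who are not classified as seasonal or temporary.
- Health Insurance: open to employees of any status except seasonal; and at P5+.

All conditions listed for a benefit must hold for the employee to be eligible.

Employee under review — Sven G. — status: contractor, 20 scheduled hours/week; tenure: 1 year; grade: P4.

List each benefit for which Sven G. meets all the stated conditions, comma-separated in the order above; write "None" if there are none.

Paid Family Leave, Mental Health Benefit

Paid Family Leave — status contractor ✓ (not excluded); service 1 year ≥ 1 month (≈30 days) ✓ → eligible.
Paid Sabbatical — status contractor ✗ (requires full-time, seasonal, or temporary) → not eligible.
Mental Health Benefit — status contractor ✓ (not excluded) → eligible.
Health Insurance — status contractor ✓ (not excluded); grade P4 < P5 ✗ → not eligible.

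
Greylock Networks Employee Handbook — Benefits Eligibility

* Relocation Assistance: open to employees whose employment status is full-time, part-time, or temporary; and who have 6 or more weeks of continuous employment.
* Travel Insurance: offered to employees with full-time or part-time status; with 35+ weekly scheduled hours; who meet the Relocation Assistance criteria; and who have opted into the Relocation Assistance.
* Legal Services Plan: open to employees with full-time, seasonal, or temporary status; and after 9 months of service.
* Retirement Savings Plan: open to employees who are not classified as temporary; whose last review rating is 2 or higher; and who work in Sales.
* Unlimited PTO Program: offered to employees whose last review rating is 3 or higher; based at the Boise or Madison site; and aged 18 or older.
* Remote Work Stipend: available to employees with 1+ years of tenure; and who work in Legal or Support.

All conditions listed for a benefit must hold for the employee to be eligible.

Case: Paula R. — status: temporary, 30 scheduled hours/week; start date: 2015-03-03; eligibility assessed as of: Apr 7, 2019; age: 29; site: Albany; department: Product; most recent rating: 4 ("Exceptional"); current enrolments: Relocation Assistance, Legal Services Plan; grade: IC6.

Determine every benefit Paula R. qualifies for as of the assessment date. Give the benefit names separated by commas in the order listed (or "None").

Service from 2015-03-03 to Apr 7, 2019: 1496 days.
Relocation Assistance — status temporary ✓; service 1496 days ≥ 6 weeks (≈42 days) ✓ → eligible.
Travel Insurance — status temporary ✗ (requires full-time or part-time) → not eligible.
Legal Services Plan — status temporary ✓; service 1496 days ≥ 9 months (≈270 days) ✓ → eligible.
Retirement Savings Plan — status temporary ✗ (excluded) → not eligible.
Unlimited PTO Program — rating 4 ≥ 3 ✓; site Albany ✗ (not Boise or Madison) → not eligible.
Remote Work Stipend — service 1496 days ≥ 1 year (≈365 days) ✓; dept Product ✗ → not eligible.

Relocation Assistance, Legal Services Plan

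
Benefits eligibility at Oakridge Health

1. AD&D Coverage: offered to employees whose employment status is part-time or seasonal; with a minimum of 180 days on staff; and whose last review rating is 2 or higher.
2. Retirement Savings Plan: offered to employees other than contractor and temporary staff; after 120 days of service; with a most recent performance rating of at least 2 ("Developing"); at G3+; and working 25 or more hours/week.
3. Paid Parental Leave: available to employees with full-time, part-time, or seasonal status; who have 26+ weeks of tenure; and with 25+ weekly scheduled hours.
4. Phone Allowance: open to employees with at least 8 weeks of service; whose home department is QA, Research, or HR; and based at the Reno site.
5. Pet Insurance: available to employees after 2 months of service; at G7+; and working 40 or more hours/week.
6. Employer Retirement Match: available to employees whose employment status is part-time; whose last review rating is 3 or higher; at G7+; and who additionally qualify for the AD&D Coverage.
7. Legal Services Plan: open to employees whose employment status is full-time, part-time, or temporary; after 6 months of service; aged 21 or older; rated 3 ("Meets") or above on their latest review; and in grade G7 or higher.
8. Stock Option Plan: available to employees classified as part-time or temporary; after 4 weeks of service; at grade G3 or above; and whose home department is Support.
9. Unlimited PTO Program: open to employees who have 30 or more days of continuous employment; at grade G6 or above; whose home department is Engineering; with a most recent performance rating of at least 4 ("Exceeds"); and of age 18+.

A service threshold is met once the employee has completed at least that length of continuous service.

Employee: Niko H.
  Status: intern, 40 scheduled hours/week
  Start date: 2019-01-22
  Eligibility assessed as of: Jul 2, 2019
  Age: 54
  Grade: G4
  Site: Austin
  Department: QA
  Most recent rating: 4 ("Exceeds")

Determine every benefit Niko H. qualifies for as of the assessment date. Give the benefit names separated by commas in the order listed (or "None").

Service from 2019-01-22 to Jul 2, 2019: 161 days.
AD&D Coverage — status intern ✗ (requires part-time or seasonal) → not eligible.
Retirement Savings Plan — status intern ✓ (not excluded); service 161 days ≥ 120 days ✓; rating 4 ≥ 2 ✓; grade G4 ≥ G3 ✓; 40 hrs/wk ≥ 25 ✓ → eligible.
Paid Parental Leave — status intern ✗ (requires full-time, part-time, or seasonal) → not eligible.
Phone Allowance — service 161 days ≥ 8 weeks (≈56 days) ✓; dept QA ✓; site Austin ✗ (not Reno) → not eligible.
Pet Insurance — service 161 days ≥ 2 months (≈60 days) ✓; grade G4 < G7 ✗ → not eligible.
Employer Retirement Match — status intern ✗ (requires part-time) → not eligible.
Legal Services Plan — status intern ✗ (requires full-time, part-time, or temporary) → not eligible.
Stock Option Plan — status intern ✗ (requires part-time or temporary) → not eligible.
Unlimited PTO Program — service 161 days ≥ 30 days ✓; grade G4 < G6 ✗ → not eligible.

Retirement Savings Plan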